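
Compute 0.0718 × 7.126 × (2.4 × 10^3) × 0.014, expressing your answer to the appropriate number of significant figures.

17

0.0718 × 7.126 × (2.4 × 10^3) × 0.014 = 17.19133248
Multiplication/division keeps the fewest significant figures: 0.0718 → 3 s.f., 7.126 → 4 s.f., 2.4 × 10^3 → 2 s.f., 0.014 → 2 s.f.; limit is 2.
Rounded to 2 significant figures: 17.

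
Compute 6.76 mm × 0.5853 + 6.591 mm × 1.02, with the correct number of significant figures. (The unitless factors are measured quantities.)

10.68 mm

6.76 × 0.5853 = 3.956628 → 3.96 mm (3 s.f., last digit at the 10^-2 place).
6.591 × 1.02 = 6.72282 → 6.72 mm (3 s.f., last digit at the 10^-2 place).
Sum: 10.679448 mm; keep the coarser place, 10^-2.
Result: 10.68 mm.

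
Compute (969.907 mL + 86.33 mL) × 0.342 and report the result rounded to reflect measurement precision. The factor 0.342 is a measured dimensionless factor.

361 mL

969.907 mL + 86.33 mL = 1056.237 mL; the sum is limited to 2 decimal places (6 s.f.).
Carrying full precision, 1056.237 × 0.342 = 361.233054 mL; 0.342 has 3 s.f., so the result keeps min(6, 3) = 3 s.f.
Rounded to 3 significant figures: 361 mL.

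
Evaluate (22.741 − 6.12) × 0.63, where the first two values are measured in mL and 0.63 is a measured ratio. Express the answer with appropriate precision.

22.741 mL − 6.12 mL = 16.621 mL; the difference is limited to 2 decimal places (4 s.f.).
Carrying full precision, 16.621 × 0.63 = 10.47123 mL; 0.63 has 2 s.f., so the result keeps min(4, 2) = 2 s.f.
Rounded to 2 significant figures: 1.0 × 10^1 mL.

1.0 × 10^1 mL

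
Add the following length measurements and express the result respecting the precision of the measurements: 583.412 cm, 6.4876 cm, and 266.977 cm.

583.412 cm + 6.4876 cm + 266.977 cm = 856.8766 cm.
Addition/subtraction keeps the fewest decimal places: 583.412 → 3 decimal places, 6.4876 → 4 decimal places, 266.977 → 3 decimal places; limit is 3.
Rounded to 3 decimal places: 856.877 cm.

856.877 cm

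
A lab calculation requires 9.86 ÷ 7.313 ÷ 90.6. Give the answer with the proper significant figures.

9.86 ÷ 7.313 ÷ 90.6 = 0.014881720508…
Multiplication/division keeps the fewest significant figures: 9.86 → 3 s.f., 7.313 → 4 s.f., 90.6 → 3 s.f.; limit is 3.
Rounded to 3 significant figures: 0.0149.

0.0149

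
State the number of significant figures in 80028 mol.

5

80028: zeros between nonzero digits are significant.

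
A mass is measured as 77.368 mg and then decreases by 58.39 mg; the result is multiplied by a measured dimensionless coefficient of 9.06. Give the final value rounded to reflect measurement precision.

172 mg

77.368 mg − 58.39 mg = 18.978 mg; the difference is limited to 2 decimal places (4 s.f.).
Carrying full precision, 18.978 × 9.06 = 171.94068 mg; 9.06 has 3 s.f., so the result keeps min(4, 3) = 3 s.f.
Rounded to 3 significant figures: 172 mg.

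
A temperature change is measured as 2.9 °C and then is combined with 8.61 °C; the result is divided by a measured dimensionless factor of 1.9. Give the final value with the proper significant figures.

6.1 °C

2.9 °C + 8.61 °C = 11.51 °C; the sum is limited to 1 decimal place (3 s.f.).
Carrying full precision, 11.51 ÷ 1.9 = 6.05789473684… °C; 1.9 has 2 s.f., so the result keeps min(3, 2) = 2 s.f.
Rounded to 2 significant figures: 6.1 °C.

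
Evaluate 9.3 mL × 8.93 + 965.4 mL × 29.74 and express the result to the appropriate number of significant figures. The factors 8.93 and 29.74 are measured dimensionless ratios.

2.879 × 10⁴ mL

9.3 × 8.93 = 83.049 → 83 mL (2 s.f., last digit at the 10^0 place).
965.4 × 29.74 = 28710.996 → 2.871 × 10⁴ mL (4 s.f., last digit at the 10^1 place).
Sum: 28794.045 mL; keep the coarser place, 10^1.
Result: 2.879 × 10⁴ mL.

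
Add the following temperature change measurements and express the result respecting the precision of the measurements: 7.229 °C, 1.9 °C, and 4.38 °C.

7.229 °C + 1.9 °C + 4.38 °C = 13.509 °C.
Addition/subtraction keeps the fewest decimal places: 7.229 → 3 decimal places, 1.9 → 1 decimal place, 4.38 → 2 decimal places; limit is 1.
Rounded to 1 decimal place: 13.5 °C.

13.5 °C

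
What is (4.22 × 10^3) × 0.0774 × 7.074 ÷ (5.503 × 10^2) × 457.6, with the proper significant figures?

(4.22 × 10^3) × 0.0774 × 7.074 ÷ (5.503 × 10^2) × 457.6 = 1921.34329927…
Multiplication/division keeps the fewest significant figures: 4.22 × 10^3 → 3 s.f., 0.0774 → 3 s.f., 7.074 → 4 s.f., 5.503 × 10^2 → 4 s.f., 457.6 → 4 s.f.; limit is 3.
Rounded to 3 significant figures: 1.92 × 10^3.

1.92 × 10^3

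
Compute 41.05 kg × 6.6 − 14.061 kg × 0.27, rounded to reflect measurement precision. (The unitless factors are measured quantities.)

2.7 × 10^2 kg

41.05 × 6.6 = 270.93 → 2.7 × 10^2 kg (2 s.f., last digit at the 10^1 place).
14.061 × 0.27 = 3.79647 → 3.8 kg (2 s.f., last digit at the 10^-1 place).
Difference: 267.13353 kg; keep the coarser place, 10^1.
Result: 2.7 × 10^2 kg.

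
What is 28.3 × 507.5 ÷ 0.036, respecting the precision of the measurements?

28.3 × 507.5 ÷ 0.036 = 398951.388889…
Multiplication/division keeps the fewest significant figures: 28.3 → 3 s.f., 507.5 → 4 s.f., 0.036 → 2 s.f.; limit is 2.
Rounded to 2 significant figures: 4.0 × 10⁵.

4.0 × 10⁵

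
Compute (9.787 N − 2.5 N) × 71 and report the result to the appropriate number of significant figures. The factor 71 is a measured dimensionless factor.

9.787 N − 2.5 N = 7.287 N; the difference is limited to 1 decimal place (2 s.f.).
Carrying full precision, 7.287 × 71 = 517.377 N; 71 has 2 s.f., so the result keeps min(2, 2) = 2 s.f.
Rounded to 2 significant figures: 5.2 × 10² N.

5.2 × 10² N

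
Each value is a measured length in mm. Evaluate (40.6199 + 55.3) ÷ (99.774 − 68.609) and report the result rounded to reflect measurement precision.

40.6199 + 55.3 = 95.9199, limited to 1 d.p. → 3 s.f.; 99.774 − 68.609 = 31.165, limited to 3 d.p. → 5 s.f.
Carrying full precision, 95.9199 ÷ 31.165 = 3.07780843895…; keep min(3, 5) = 3 s.f.
Rounded to 3 significant figures: 3.08.

3.08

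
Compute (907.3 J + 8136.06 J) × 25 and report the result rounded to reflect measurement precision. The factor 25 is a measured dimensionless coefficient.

907.3 J + 8136.06 J = 9043.36 J; the sum is limited to 1 decimal place (5 s.f.).
Carrying full precision, 9043.36 × 25 = 226084 J; 25 has 2 s.f., so the result keeps min(5, 2) = 2 s.f.
Rounded to 2 significant figures: 2.3 × 10⁵ J.

2.3 × 10⁵ J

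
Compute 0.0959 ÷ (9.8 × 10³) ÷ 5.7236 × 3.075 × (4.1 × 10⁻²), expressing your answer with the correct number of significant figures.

2.2 × 10⁻⁷

0.0959 ÷ (9.8 × 10³) ÷ 5.7236 × 3.075 × (4.1 × 10⁻²) = 2.15552087597 × 10^-7…
Multiplication/division keeps the fewest significant figures: 0.0959 → 3 s.f., 9.8 × 10³ → 2 s.f., 5.7236 → 5 s.f., 3.075 → 4 s.f., 4.1 × 10⁻² → 2 s.f.; limit is 2.
Rounded to 2 significant figures: 2.2 × 10⁻⁷.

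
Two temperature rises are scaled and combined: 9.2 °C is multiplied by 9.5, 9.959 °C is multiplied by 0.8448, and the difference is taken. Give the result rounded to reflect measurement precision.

79 °C

9.2 × 9.5 = 87.4 → 87 °C (2 s.f., last digit at the 10^0 place).
9.959 × 0.8448 = 8.4133632 → 8.413 °C (4 s.f., last digit at the 10^-3 place).
Difference: 78.9866368 °C; keep the coarser place, 10^0.
Result: 79 °C.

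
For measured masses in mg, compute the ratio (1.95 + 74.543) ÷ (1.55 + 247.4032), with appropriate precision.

0.3073

1.95 + 74.543 = 76.493, limited to 2 d.p. → 4 s.f.; 1.55 + 247.4032 = 248.9532, limited to 2 d.p. → 5 s.f.
Carrying full precision, 76.493 ÷ 248.9532 = 0.307258553013…; keep min(4, 5) = 4 s.f.
Rounded to 4 significant figures: 0.3073.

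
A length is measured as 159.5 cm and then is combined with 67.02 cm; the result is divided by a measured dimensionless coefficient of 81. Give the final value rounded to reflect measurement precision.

2.8 cm

159.5 cm + 67.02 cm = 226.52 cm; the sum is limited to 1 decimal place (4 s.f.).
Carrying full precision, 226.52 ÷ 81 = 2.79654320988… cm; 81 has 2 s.f., so the result keeps min(4, 2) = 2 s.f.
Rounded to 2 significant figures: 2.8 cm.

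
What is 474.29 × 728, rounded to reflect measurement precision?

3.45 × 10⁵

474.29 × 728 = 345283.12
Multiplication/division keeps the fewest significant figures: 474.29 → 5 s.f., 728 → 3 s.f.; limit is 3.
Rounded to 3 significant figures: 3.45 × 10⁵.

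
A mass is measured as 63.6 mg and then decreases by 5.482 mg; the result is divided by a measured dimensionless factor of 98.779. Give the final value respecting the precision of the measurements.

63.6 mg − 5.482 mg = 58.118 mg; the difference is limited to 1 decimal place (3 s.f.).
Carrying full precision, 58.118 ÷ 98.779 = 0.588363923506… mg; 98.779 has 5 s.f., so the result keeps min(3, 5) = 3 s.f.
Rounded to 3 significant figures: 0.588 mg.

0.588 mg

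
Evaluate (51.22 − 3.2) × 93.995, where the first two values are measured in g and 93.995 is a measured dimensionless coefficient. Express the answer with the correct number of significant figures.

51.22 g − 3.2 g = 48.02 g; the difference is limited to 1 decimal place (3 s.f.).
Carrying full precision, 48.02 × 93.995 = 4513.6399 g; 93.995 has 5 s.f., so the result keeps min(3, 5) = 3 s.f.
Rounded to 3 significant figures: 4.51 × 10^3 g.

4.51 × 10^3 g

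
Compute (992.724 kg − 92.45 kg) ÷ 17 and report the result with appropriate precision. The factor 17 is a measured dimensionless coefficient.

992.724 kg − 92.45 kg = 900.274 kg; the difference is limited to 2 decimal places (5 s.f.).
Carrying full precision, 900.274 ÷ 17 = 52.9572941176… kg; 17 has 2 s.f., so the result keeps min(5, 2) = 2 s.f.
Rounded to 2 significant figures: 53 kg.

53 kg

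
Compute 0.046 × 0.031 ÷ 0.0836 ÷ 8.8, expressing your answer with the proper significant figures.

0.046 × 0.031 ÷ 0.0836 ÷ 8.8 = 0.00193834275772…
Multiplication/division keeps the fewest significant figures: 0.046 → 2 s.f., 0.031 → 2 s.f., 0.0836 → 3 s.f., 8.8 → 2 s.f.; limit is 2.
Rounded to 2 significant figures: 1.9 × 10^-3.

1.9 × 10^-3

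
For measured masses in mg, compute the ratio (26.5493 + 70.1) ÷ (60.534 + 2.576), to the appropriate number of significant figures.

1.53

26.5493 + 70.1 = 96.6493, limited to 1 d.p. → 3 s.f.; 60.534 + 2.576 = 63.110, limited to 3 d.p. → 5 s.f.
Carrying full precision, 96.6493 ÷ 63.110 = 1.53144192679…; keep min(3, 5) = 3 s.f.
Rounded to 3 significant figures: 1.53.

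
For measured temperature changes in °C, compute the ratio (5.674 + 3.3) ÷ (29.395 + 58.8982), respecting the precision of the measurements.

5.674 + 3.3 = 8.974, limited to 1 d.p. → 2 s.f.; 29.395 + 58.8982 = 88.2932, limited to 3 d.p. → 5 s.f.
Carrying full precision, 8.974 ÷ 88.2932 = 0.101638631288…; keep min(2, 5) = 2 s.f.
Rounded to 2 significant figures: 0.10.

0.10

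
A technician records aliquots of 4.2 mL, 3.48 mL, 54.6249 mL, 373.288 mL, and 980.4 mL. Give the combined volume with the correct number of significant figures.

4.2 mL + 3.48 mL + 54.6249 mL + 373.288 mL + 980.4 mL = 1415.9929 mL.
Addition/subtraction keeps the fewest decimal places: 4.2 → 1 decimal place, 3.48 → 2 decimal places, 54.6249 → 4 decimal places, 373.288 → 3 decimal places, 980.4 → 1 decimal place; limit is 1.
Rounded to 1 decimal place: 1416.0 mL.

1416.0 mL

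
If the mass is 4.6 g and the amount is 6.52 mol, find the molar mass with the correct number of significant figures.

7.1 × 10^-1 g/mol

molar mass = 4.6 g ÷ 6.52 mol = 0.705521472393… g/mol.
4.6 has 2 significant figures; 6.52 has 3.
Division/multiplication keeps the fewest: 2 significant figures.
Rounded: 7.1 × 10^-1 g/mol.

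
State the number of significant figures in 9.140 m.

4

9.140: trailing zeros after a decimal point are significant.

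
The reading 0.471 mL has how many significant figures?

3

0.471: leading zeros are not significant.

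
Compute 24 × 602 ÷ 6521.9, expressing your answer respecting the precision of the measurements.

2.2

24 × 602 ÷ 6521.9 = 2.2153053558…
Multiplication/division keeps the fewest significant figures: 24 → 2 s.f., 602 → 3 s.f., 6521.9 → 5 s.f.; limit is 2.
Rounded to 2 significant figures: 2.2.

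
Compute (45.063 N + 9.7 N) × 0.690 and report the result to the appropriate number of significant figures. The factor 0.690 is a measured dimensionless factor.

45.063 N + 9.7 N = 54.763 N; the sum is limited to 1 decimal place (3 s.f.).
Carrying full precision, 54.763 × 0.690 = 37.78647 N; 0.690 has 3 s.f., so the result keeps min(3, 3) = 3 s.f.
Rounded to 3 significant figures: 37.8 N.

37.8 N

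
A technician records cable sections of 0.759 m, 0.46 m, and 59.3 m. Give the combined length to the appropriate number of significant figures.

60.5 m

0.759 m + 0.46 m + 59.3 m = 60.519 m.
Addition/subtraction keeps the fewest decimal places: 0.759 → 3 decimal places, 0.46 → 2 decimal places, 59.3 → 1 decimal place; limit is 1.
Rounded to 1 decimal place: 60.5 m.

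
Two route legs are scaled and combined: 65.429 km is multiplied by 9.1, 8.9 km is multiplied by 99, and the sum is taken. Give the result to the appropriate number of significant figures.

1.48 × 10^3 km

65.429 × 9.1 = 595.4039 → 6.0 × 10^2 km (2 s.f., last digit at the 10^1 place).
8.9 × 99 = 881.1 → 8.8 × 10^2 km (2 s.f., last digit at the 10^1 place).
Sum: 1476.5039 km; keep the coarser place, 10^1.
Result: 1.48 × 10^3 km.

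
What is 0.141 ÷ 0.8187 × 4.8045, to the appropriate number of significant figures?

0.827

0.141 ÷ 0.8187 × 4.8045 = 0.827451447417…
Multiplication/division keeps the fewest significant figures: 0.141 → 3 s.f., 0.8187 → 4 s.f., 4.8045 → 5 s.f.; limit is 3.
Rounded to 3 significant figures: 0.827.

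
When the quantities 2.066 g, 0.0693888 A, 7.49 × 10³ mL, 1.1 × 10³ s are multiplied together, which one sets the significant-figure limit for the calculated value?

2.066 g → 4 s.f.; 0.0693888 A → 6 s.f.; 7.49 × 10³ mL → 3 s.f.; 1.1 × 10³ s → 2 s.f.
The fewest is 2 significant figures, from 1.1 × 10³ s.

1.1 × 10³ s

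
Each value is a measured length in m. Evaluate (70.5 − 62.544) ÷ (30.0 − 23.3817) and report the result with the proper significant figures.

1.2

70.5 − 62.544 = 7.956, limited to 1 d.p. → 2 s.f.; 30.0 − 23.3817 = 6.6183, limited to 1 d.p. → 2 s.f.
Carrying full precision, 7.956 ÷ 6.6183 = 1.20212139069…; keep min(2, 2) = 2 s.f.
Rounded to 2 significant figures: 1.2.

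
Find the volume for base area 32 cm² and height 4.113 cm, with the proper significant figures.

volume = 32 cm² × 4.113 cm = 131.616 cm³.
32 has 2 significant figures; 4.113 has 4.
Division/multiplication keeps the fewest: 2 significant figures.
Rounded: 1.3 × 10² cm³.

1.3 × 10² cm³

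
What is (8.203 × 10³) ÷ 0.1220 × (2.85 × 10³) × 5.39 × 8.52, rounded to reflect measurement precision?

(8.203 × 10³) ÷ 0.1220 × (2.85 × 10³) × 5.39 × 8.52 = 8.80006947492 × 10^9…
Multiplication/division keeps the fewest significant figures: 8.203 × 10³ → 4 s.f., 0.1220 → 4 s.f., 2.85 × 10³ → 3 s.f., 5.39 → 3 s.f., 8.52 → 3 s.f.; limit is 3.
Rounded to 3 significant figures: 8.80 × 10⁹.

8.80 × 10⁹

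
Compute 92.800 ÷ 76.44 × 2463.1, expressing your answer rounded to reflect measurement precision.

92.800 ÷ 76.44 × 2463.1 = 2990.26268969…
Multiplication/division keeps the fewest significant figures: 92.800 → 5 s.f., 76.44 → 4 s.f., 2463.1 → 5 s.f.; limit is 4.
Rounded to 4 significant figures: 2.990 × 10³.

2.990 × 10³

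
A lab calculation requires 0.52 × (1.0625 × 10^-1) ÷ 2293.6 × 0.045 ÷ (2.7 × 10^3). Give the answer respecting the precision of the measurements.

0.52 × (1.0625 × 10^-1) ÷ 2293.6 × 0.045 ÷ (2.7 × 10^3) = 4.0147947913 × 10^-10…
Multiplication/division keeps the fewest significant figures: 0.52 → 2 s.f., 1.0625 × 10^-1 → 5 s.f., 2293.6 → 5 s.f., 0.045 → 2 s.f., 2.7 × 10^3 → 2 s.f.; limit is 2.
Rounded to 2 significant figures: 4.0 × 10^-10.

4.0 × 10^-10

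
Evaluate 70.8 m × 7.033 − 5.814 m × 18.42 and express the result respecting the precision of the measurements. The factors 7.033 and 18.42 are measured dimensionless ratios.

70.8 × 7.033 = 497.9364 → 498 m (3 s.f., last digit at the 10^0 place).
5.814 × 18.42 = 107.09388 → 107.1 m (4 s.f., last digit at the 10^-1 place).
Difference: 390.84252 m; keep the coarser place, 10^0.
Result: 391 m.

391 m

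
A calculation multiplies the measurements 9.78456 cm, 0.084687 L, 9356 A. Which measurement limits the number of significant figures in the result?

9356 A

9.78456 cm → 6 s.f.; 0.084687 L → 5 s.f.; 9356 A → 4 s.f.
The fewest is 4 significant figures, from 9356 A.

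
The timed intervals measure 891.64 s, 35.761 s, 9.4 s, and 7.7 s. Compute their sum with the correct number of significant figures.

891.64 s + 35.761 s + 9.4 s + 7.7 s = 944.501 s.
Addition/subtraction keeps the fewest decimal places: 891.64 → 2 decimal places, 35.761 → 3 decimal places, 9.4 → 1 decimal place, 7.7 → 1 decimal place; limit is 1.
Rounded to 1 decimal place: 944.5 s.

944.5 s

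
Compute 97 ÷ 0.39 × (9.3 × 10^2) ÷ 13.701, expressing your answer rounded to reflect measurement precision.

1.7 × 10^4

97 ÷ 0.39 × (9.3 × 10^2) ÷ 13.701 = 16882.5408589…
Multiplication/division keeps the fewest significant figures: 97 → 2 s.f., 0.39 → 2 s.f., 9.3 × 10^2 → 2 s.f., 13.701 → 5 s.f.; limit is 2.
Rounded to 2 significant figures: 1.7 × 10^4.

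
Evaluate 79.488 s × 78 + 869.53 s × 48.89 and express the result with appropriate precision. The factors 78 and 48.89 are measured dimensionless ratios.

79.488 × 78 = 6200.064 → 6.2 × 10^3 s (2 s.f., last digit at the 10^2 place).
869.53 × 48.89 = 42511.3217 → 4.251 × 10^4 s (4 s.f., last digit at the 10^1 place).
Sum: 48711.3857 s; keep the coarser place, 10^2.
Result: 4.87 × 10^4 s.

4.87 × 10^4 s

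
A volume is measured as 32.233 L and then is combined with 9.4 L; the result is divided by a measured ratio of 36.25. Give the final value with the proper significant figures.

32.233 L + 9.4 L = 41.633 L; the sum is limited to 1 decimal place (3 s.f.).
Carrying full precision, 41.633 ÷ 36.25 = 1.14849655172… L; 36.25 has 4 s.f., so the result keeps min(3, 4) = 3 s.f.
Rounded to 3 significant figures: 1.15 L.

1.15 L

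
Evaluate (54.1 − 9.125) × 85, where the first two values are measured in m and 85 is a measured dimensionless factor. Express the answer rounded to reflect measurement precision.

54.1 m − 9.125 m = 44.975 m; the difference is limited to 1 decimal place (3 s.f.).
Carrying full precision, 44.975 × 85 = 3822.875 m; 85 has 2 s.f., so the result keeps min(3, 2) = 2 s.f.
Rounded to 2 significant figures: 3.8 × 10^3 m.

3.8 × 10^3 m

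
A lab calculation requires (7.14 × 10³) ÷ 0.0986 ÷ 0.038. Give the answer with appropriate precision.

(7.14 × 10³) ÷ 0.0986 ÷ 0.038 = 1905626.1343…
Multiplication/division keeps the fewest significant figures: 7.14 × 10³ → 3 s.f., 0.0986 → 3 s.f., 0.038 → 2 s.f.; limit is 2.
Rounded to 2 significant figures: 1.9 × 10⁶.

1.9 × 10⁶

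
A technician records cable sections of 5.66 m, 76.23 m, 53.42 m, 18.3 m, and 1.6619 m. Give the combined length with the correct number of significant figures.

5.66 m + 76.23 m + 53.42 m + 18.3 m + 1.6619 m = 155.2719 m.
Addition/subtraction keeps the fewest decimal places: 5.66 → 2 decimal places, 76.23 → 2 decimal places, 53.42 → 2 decimal places, 18.3 → 1 decimal place, 1.6619 → 4 decimal places; limit is 1.
Rounded to 1 decimal place: 155.3 m.

155.3 m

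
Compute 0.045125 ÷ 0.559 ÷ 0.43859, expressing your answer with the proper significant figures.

0.045125 ÷ 0.559 ÷ 0.43859 = 0.184054602362…
Multiplication/division keeps the fewest significant figures: 0.045125 → 5 s.f., 0.559 → 3 s.f., 0.43859 → 5 s.f.; limit is 3.
Rounded to 3 significant figures: 0.184.

0.184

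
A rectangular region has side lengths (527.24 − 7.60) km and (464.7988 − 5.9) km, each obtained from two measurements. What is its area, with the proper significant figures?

2.385 × 10^5 km²

527.24 − 7.60 = 519.64, limited to 2 d.p. → 5 s.f.; 464.7988 − 5.9 = 458.8988, limited to 1 d.p. → 4 s.f.
Carrying full precision, 519.64 × 458.8988 = 238462.172432; keep min(5, 4) = 4 s.f.
Rounded to 4 significant figures: 2.385 × 10^5 km².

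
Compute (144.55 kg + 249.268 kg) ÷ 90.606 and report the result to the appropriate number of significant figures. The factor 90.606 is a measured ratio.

4.3465 kg

144.55 kg + 249.268 kg = 393.818 kg; the sum is limited to 2 decimal places (5 s.f.).
Carrying full precision, 393.818 ÷ 90.606 = 4.34648919498… kg; 90.606 has 5 s.f., so the result keeps min(5, 5) = 5 s.f.
Rounded to 5 significant figures: 4.3465 kg.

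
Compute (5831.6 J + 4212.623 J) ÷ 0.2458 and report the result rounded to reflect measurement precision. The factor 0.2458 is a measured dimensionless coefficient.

5831.6 J + 4212.623 J = 10044.223 J; the sum is limited to 1 decimal place (6 s.f.).
Carrying full precision, 10044.223 ÷ 0.2458 = 40863.3970708… J; 0.2458 has 4 s.f., so the result keeps min(6, 4) = 4 s.f.
Rounded to 4 significant figures: 4.086 × 10^4 J.

4.086 × 10^4 J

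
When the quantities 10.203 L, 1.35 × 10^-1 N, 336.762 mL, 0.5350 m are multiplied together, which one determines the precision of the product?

1.35 × 10^-1 N

10.203 L → 5 s.f.; 1.35 × 10^-1 N → 3 s.f.; 336.762 mL → 6 s.f.; 0.5350 m → 4 s.f.
The fewest is 3 significant figures, from 1.35 × 10^-1 N.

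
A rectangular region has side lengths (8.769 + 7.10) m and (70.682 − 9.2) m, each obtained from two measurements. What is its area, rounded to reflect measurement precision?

9.76 × 10² m²

8.769 + 7.10 = 15.869, limited to 2 d.p. → 4 s.f.; 70.682 − 9.2 = 61.482, limited to 1 d.p. → 3 s.f.
Carrying full precision, 15.869 × 61.482 = 975.657858; keep min(4, 3) = 3 s.f.
Rounded to 3 significant figures: 9.76 × 10² m².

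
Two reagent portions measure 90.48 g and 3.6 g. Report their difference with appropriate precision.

90.48 g − 3.6 g = 86.88 g.
Addition/subtraction keeps the fewest decimal places: 90.48 → 2 decimal places, 3.6 → 1 decimal place; limit is 1.
Rounded to 1 decimal place: 86.9 g.

86.9 g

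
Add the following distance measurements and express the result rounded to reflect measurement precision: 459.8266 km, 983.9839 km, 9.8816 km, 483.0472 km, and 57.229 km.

459.8266 km + 983.9839 km + 9.8816 km + 483.0472 km + 57.229 km = 1993.9683 km.
Addition/subtraction keeps the fewest decimal places: 459.8266 → 4 decimal places, 983.9839 → 4 decimal places, 9.8816 → 4 decimal places, 483.0472 → 4 decimal places, 57.229 → 3 decimal places; limit is 3.
Rounded to 3 decimal places: 1993.968 km.

1993.968 km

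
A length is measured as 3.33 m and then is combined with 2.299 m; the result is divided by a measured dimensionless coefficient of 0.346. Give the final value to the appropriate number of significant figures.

3.33 m + 2.299 m = 5.629 m; the sum is limited to 2 decimal places (3 s.f.).
Carrying full precision, 5.629 ÷ 0.346 = 16.2687861272… m; 0.346 has 3 s.f., so the result keeps min(3, 3) = 3 s.f.
Rounded to 3 significant figures: 16.3 m.

16.3 m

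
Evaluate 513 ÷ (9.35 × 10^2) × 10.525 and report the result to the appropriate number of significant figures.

5.77

513 ÷ (9.35 × 10^2) × 10.525 = 5.77467914439…
Multiplication/division keeps the fewest significant figures: 513 → 3 s.f., 9.35 × 10^2 → 3 s.f., 10.525 → 5 s.f.; limit is 3.
Rounded to 3 significant figures: 5.77.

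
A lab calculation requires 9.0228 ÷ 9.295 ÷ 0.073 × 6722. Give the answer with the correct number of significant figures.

9.0228 ÷ 9.295 ÷ 0.073 × 6722 = 89385.6051641…
Multiplication/division keeps the fewest significant figures: 9.0228 → 5 s.f., 9.295 → 4 s.f., 0.073 → 2 s.f., 6722 → 4 s.f.; limit is 2.
Rounded to 2 significant figures: 8.9 × 10^4.

8.9 × 10^4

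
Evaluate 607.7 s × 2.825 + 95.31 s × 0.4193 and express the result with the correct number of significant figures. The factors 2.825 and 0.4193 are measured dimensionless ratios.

1757 s

607.7 × 2.825 = 1716.7525 → 1717 s (4 s.f., last digit at the 10^0 place).
95.31 × 0.4193 = 39.963483 → 39.96 s (4 s.f., last digit at the 10^-2 place).
Sum: 1756.715983 s; keep the coarser place, 10^0.
Result: 1757 s.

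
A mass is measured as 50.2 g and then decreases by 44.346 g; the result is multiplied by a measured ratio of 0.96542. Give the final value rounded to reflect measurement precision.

50.2 g − 44.346 g = 5.854 g; the difference is limited to 1 decimal place (2 s.f.).
Carrying full precision, 5.854 × 0.96542 = 5.65156868 g; 0.96542 has 5 s.f., so the result keeps min(2, 5) = 2 s.f.
Rounded to 2 significant figures: 5.7 g.

5.7 g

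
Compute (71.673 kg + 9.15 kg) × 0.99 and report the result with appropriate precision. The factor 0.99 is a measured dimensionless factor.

8.0 × 10^1 kg

71.673 kg + 9.15 kg = 80.823 kg; the sum is limited to 2 decimal places (4 s.f.).
Carrying full precision, 80.823 × 0.99 = 80.01477 kg; 0.99 has 2 s.f., so the result keeps min(4, 2) = 2 s.f.
Rounded to 2 significant figures: 8.0 × 10^1 kg.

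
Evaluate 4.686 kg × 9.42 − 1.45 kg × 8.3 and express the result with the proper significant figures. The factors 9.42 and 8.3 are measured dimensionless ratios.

4.686 × 9.42 = 44.14212 → 44.1 kg (3 s.f., last digit at the 10^-1 place).
1.45 × 8.3 = 12.035 → 12 kg (2 s.f., last digit at the 10^0 place).
Difference: 32.10712 kg; keep the coarser place, 10^0.
Result: 32 kg.

32 kg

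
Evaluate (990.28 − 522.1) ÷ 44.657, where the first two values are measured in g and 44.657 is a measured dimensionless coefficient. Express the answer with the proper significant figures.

990.28 g − 522.1 g = 468.18 g; the difference is limited to 1 decimal place (4 s.f.).
Carrying full precision, 468.18 ÷ 44.657 = 10.4839106971… g; 44.657 has 5 s.f., so the result keeps min(4, 5) = 4 s.f.
Rounded to 4 significant figures: 10.48 g.

10.48 g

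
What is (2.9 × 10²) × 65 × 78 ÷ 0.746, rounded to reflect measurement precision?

2.0 × 10⁶

(2.9 × 10²) × 65 × 78 ÷ 0.746 = 1970911.52815…
Multiplication/division keeps the fewest significant figures: 2.9 × 10² → 2 s.f., 65 → 2 s.f., 78 → 2 s.f., 0.746 → 3 s.f.; limit is 2.
Rounded to 2 significant figures: 2.0 × 10⁶.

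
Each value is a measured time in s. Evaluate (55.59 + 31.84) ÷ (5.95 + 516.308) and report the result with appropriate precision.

1.674 × 10^-1

55.59 + 31.84 = 87.43, limited to 2 d.p. → 4 s.f.; 5.95 + 516.308 = 522.258, limited to 2 d.p. → 5 s.f.
Carrying full precision, 87.43 ÷ 522.258 = 0.167407679729…; keep min(4, 5) = 4 s.f.
Rounded to 4 significant figures: 1.674 × 10^-1.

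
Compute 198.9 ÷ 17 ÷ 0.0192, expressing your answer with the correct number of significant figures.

198.9 ÷ 17 ÷ 0.0192 = 609.375
Multiplication/division keeps the fewest significant figures: 198.9 → 4 s.f., 17 → 2 s.f., 0.0192 → 3 s.f.; limit is 2.
Rounded to 2 significant figures: 6.1 × 10².

6.1 × 10²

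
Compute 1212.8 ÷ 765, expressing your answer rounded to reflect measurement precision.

1.59

1212.8 ÷ 765 = 1.58535947712…
Multiplication/division keeps the fewest significant figures: 1212.8 → 5 s.f., 765 → 3 s.f.; limit is 3.
Rounded to 3 significant figures: 1.59.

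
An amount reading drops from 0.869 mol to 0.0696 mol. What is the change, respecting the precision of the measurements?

0.799 mol

0.869 mol − 0.0696 mol = 0.7994 mol.
Addition/subtraction keeps the fewest decimal places: 0.869 → 3 decimal places, 0.0696 → 4 decimal places; limit is 3.
Rounded to 3 decimal places: 0.799 mol.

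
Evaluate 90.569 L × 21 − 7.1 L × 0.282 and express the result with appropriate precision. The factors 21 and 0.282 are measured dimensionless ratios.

1.9 × 10³ L

90.569 × 21 = 1901.949 → 1.9 × 10³ L (2 s.f., last digit at the 10^2 place).
7.1 × 0.282 = 2.0022 → 2.0 L (2 s.f., last digit at the 10^-1 place).
Difference: 1899.9468 L; keep the coarser place, 10^2.
Result: 1.9 × 10³ L.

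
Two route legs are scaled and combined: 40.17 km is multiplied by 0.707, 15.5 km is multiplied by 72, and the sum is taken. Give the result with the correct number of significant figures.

40.17 × 0.707 = 28.40019 → 28.4 km (3 s.f., last digit at the 10^-1 place).
15.5 × 72 = 1116 → 1.1 × 10³ km (2 s.f., last digit at the 10^2 place).
Sum: 1144.40019 km; keep the coarser place, 10^2.
Result: 1.1 × 10³ km.

1.1 × 10³ km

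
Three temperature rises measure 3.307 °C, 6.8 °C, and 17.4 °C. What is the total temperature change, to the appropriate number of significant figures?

3.307 °C + 6.8 °C + 17.4 °C = 27.507 °C.
Addition/subtraction keeps the fewest decimal places: 3.307 → 3 decimal places, 6.8 → 1 decimal place, 17.4 → 1 decimal place; limit is 1.
Rounded to 1 decimal place: 27.5 °C.

27.5 °C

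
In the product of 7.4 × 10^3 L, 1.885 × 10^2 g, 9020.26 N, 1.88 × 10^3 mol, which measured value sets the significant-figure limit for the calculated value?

7.4 × 10^3 L

7.4 × 10^3 L → 2 s.f.; 1.885 × 10^2 g → 4 s.f.; 9020.26 N → 6 s.f.; 1.88 × 10^3 mol → 3 s.f.
The fewest is 2 significant figures, from 7.4 × 10^3 L.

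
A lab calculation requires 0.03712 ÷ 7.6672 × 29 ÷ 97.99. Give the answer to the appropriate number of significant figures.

0.03712 ÷ 7.6672 × 29 ÷ 97.99 = 0.00143280608…
Multiplication/division keeps the fewest significant figures: 0.03712 → 4 s.f., 7.6672 → 5 s.f., 29 → 2 s.f., 97.99 → 4 s.f.; limit is 2.
Rounded to 2 significant figures: 0.0014.

0.0014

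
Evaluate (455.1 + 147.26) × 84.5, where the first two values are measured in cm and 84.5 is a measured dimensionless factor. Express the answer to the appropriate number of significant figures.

455.1 cm + 147.26 cm = 602.36 cm; the sum is limited to 1 decimal place (4 s.f.).
Carrying full precision, 602.36 × 84.5 = 50899.42 cm; 84.5 has 3 s.f., so the result keeps min(4, 3) = 3 s.f.
Rounded to 3 significant figures: 5.09 × 10⁴ cm.

5.09 × 10⁴ cm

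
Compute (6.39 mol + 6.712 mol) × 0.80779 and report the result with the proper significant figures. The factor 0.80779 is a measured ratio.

10.58 mol

6.39 mol + 6.712 mol = 13.102 mol; the sum is limited to 2 decimal places (4 s.f.).
Carrying full precision, 13.102 × 0.80779 = 10.58366458 mol; 0.80779 has 5 s.f., so the result keeps min(4, 5) = 4 s.f.
Rounded to 4 significant figures: 10.58 mol.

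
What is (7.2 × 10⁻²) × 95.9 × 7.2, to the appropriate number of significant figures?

50.

(7.2 × 10⁻²) × 95.9 × 7.2 = 49.71456
Multiplication/division keeps the fewest significant figures: 7.2 × 10⁻² → 2 s.f., 95.9 → 3 s.f., 7.2 → 2 s.f.; limit is 2.
Rounded to 2 significant figures: 50.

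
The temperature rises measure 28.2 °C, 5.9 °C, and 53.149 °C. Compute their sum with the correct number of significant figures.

28.2 °C + 5.9 °C + 53.149 °C = 87.249 °C.
Addition/subtraction keeps the fewest decimal places: 28.2 → 1 decimal place, 5.9 → 1 decimal place, 53.149 → 3 decimal places; limit is 1.
Rounded to 1 decimal place: 87.2 °C.

87.2 °C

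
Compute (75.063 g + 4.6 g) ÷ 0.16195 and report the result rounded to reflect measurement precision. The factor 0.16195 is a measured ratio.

492 g

75.063 g + 4.6 g = 79.663 g; the sum is limited to 1 decimal place (3 s.f.).
Carrying full precision, 79.663 ÷ 0.16195 = 491.898734177… g; 0.16195 has 5 s.f., so the result keeps min(3, 5) = 3 s.f.
Rounded to 3 significant figures: 492 g.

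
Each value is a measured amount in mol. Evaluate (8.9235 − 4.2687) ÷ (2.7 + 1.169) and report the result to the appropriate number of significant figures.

1.2

8.9235 − 4.2687 = 4.6548, limited to 4 d.p. → 5 s.f.; 2.7 + 1.169 = 3.869, limited to 1 d.p. → 2 s.f.
Carrying full precision, 4.6548 ÷ 3.869 = 1.20310157663…; keep min(5, 2) = 2 s.f.
Rounded to 2 significant figures: 1.2.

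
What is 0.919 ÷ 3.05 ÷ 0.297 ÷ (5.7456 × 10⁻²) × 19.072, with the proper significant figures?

337

0.919 ÷ 3.05 ÷ 0.297 ÷ (5.7456 × 10⁻²) × 19.072 = 336.75966824…
Multiplication/division keeps the fewest significant figures: 0.919 → 3 s.f., 3.05 → 3 s.f., 0.297 → 3 s.f., 5.7456 × 10⁻² → 5 s.f., 19.072 → 5 s.f.; limit is 3.
Rounded to 3 significant figures: 337.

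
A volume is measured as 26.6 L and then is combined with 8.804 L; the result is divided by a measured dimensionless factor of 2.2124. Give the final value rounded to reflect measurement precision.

26.6 L + 8.804 L = 35.404 L; the sum is limited to 1 decimal place (3 s.f.).
Carrying full precision, 35.404 ÷ 2.2124 = 16.0025311879… L; 2.2124 has 5 s.f., so the result keeps min(3, 5) = 3 s.f.
Rounded to 3 significant figures: 16.0 L.

16.0 L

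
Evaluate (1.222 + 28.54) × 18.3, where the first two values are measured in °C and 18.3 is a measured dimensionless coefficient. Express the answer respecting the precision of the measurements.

545 °C

1.222 °C + 28.54 °C = 29.762 °C; the sum is limited to 2 decimal places (4 s.f.).
Carrying full precision, 29.762 × 18.3 = 544.6446 °C; 18.3 has 3 s.f., so the result keeps min(4, 3) = 3 s.f.
Rounded to 3 significant figures: 545 °C.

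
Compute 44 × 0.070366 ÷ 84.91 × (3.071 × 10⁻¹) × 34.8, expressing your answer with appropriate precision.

3.9 × 10⁻¹

44 × 0.070366 ÷ 84.91 × (3.071 × 10⁻¹) × 34.8 = 0.389686858277…
Multiplication/division keeps the fewest significant figures: 44 → 2 s.f., 0.070366 → 5 s.f., 84.91 → 4 s.f., 3.071 × 10⁻¹ → 4 s.f., 34.8 → 3 s.f.; limit is 2.
Rounded to 2 significant figures: 3.9 × 10⁻¹.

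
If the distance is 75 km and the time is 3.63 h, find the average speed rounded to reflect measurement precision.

average speed = 75 km ÷ 3.63 h = 20.6611570248… km/h.
75 has 2 significant figures; 3.63 has 3.
Division/multiplication keeps the fewest: 2 significant figures.
Rounded: 21 km/h.

21 km/h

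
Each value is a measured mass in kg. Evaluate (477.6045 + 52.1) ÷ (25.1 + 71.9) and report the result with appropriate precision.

5.46

477.6045 + 52.1 = 529.7045, limited to 1 d.p. → 4 s.f.; 25.1 + 71.9 = 97.0, limited to 1 d.p. → 3 s.f.
Carrying full precision, 529.7045 ÷ 97.0 = 5.46087113402…; keep min(4, 3) = 3 s.f.
Rounded to 3 significant figures: 5.46.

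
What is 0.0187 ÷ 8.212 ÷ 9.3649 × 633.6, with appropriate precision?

0.154

0.0187 ÷ 8.212 ÷ 9.3649 × 633.6 = 0.15406524899…
Multiplication/division keeps the fewest significant figures: 0.0187 → 3 s.f., 8.212 → 4 s.f., 9.3649 → 5 s.f., 633.6 → 4 s.f.; limit is 3.
Rounded to 3 significant figures: 0.154.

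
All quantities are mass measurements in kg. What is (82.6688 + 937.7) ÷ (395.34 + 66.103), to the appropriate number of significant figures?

82.6688 + 937.7 = 1020.3688, limited to 1 d.p. → 5 s.f.; 395.34 + 66.103 = 461.443, limited to 2 d.p. → 5 s.f.
Carrying full precision, 1020.3688 ÷ 461.443 = 2.2112564282…; keep min(5, 5) = 5 s.f.
Rounded to 5 significant figures: 2.2113.

2.2113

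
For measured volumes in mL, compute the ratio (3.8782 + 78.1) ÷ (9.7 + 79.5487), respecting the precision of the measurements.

0.919

3.8782 + 78.1 = 81.9782, limited to 1 d.p. → 3 s.f.; 9.7 + 79.5487 = 89.2487, limited to 1 d.p. → 3 s.f.
Carrying full precision, 81.9782 ÷ 89.2487 = 0.918536628545…; keep min(3, 3) = 3 s.f.
Rounded to 3 significant figures: 0.919.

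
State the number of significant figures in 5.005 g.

4

5.005: zeros between nonzero digits are significant.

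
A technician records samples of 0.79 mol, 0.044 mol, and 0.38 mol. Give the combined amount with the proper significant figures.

0.79 mol + 0.044 mol + 0.38 mol = 1.214 mol.
Addition/subtraction keeps the fewest decimal places: 0.79 → 2 decimal places, 0.044 → 3 decimal places, 0.38 → 2 decimal places; limit is 2.
Rounded to 2 decimal places: 1.21 mol.

1.21 mol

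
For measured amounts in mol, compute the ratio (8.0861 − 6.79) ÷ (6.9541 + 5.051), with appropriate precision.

8.0861 − 6.79 = 1.2961, limited to 2 d.p. → 3 s.f.; 6.9541 + 5.051 = 12.0051, limited to 3 d.p. → 5 s.f.
Carrying full precision, 1.2961 ÷ 12.0051 = 0.107962449292…; keep min(3, 5) = 3 s.f.
Rounded to 3 significant figures: 1.08 × 10^-1.

1.08 × 10^-1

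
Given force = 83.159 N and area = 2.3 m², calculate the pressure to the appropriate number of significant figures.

36 Pa

pressure = 83.159 N ÷ 2.3 m² = 36.1560869565… Pa.
83.159 has 5 significant figures; 2.3 has 2.
Division/multiplication keeps the fewest: 2 significant figures.
Rounded: 36 Pa.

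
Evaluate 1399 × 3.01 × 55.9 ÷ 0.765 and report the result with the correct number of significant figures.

1399 × 3.01 × 55.9 ÷ 0.765 = 307705.020915…
Multiplication/division keeps the fewest significant figures: 1399 → 4 s.f., 3.01 → 3 s.f., 55.9 → 3 s.f., 0.765 → 3 s.f.; limit is 3.
Rounded to 3 significant figures: 3.08 × 10^5.

3.08 × 10^5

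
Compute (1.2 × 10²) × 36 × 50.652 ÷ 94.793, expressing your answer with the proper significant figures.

2.3 × 10³

(1.2 × 10²) × 36 × 50.652 ÷ 94.793 = 2308.3628538…
Multiplication/division keeps the fewest significant figures: 1.2 × 10² → 2 s.f., 36 → 2 s.f., 50.652 → 5 s.f., 94.793 → 5 s.f.; limit is 2.
Rounded to 2 significant figures: 2.3 × 10³.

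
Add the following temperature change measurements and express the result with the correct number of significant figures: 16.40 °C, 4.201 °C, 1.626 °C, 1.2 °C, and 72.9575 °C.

96.4 °C

16.40 °C + 4.201 °C + 1.626 °C + 1.2 °C + 72.9575 °C = 96.3845 °C.
Addition/subtraction keeps the fewest decimal places: 16.40 → 2 decimal places, 4.201 → 3 decimal places, 1.626 → 3 decimal places, 1.2 → 1 decimal place, 72.9575 → 4 decimal places; limit is 1.
Rounded to 1 decimal place: 96.4 °C.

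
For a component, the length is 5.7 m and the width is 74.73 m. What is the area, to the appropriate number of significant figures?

area = 5.7 m × 74.73 m = 425.961 m².
5.7 has 2 significant figures; 74.73 has 4.
Division/multiplication keeps the fewest: 2 significant figures.
Rounded: 4.3 × 10² m².

4.3 × 10² m²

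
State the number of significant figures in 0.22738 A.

0.22738: leading zeros are not significant.

5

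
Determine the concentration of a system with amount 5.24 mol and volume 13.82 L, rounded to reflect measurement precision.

0.379 mol/L

concentration = 5.24 mol ÷ 13.82 L = 0.379160636758… mol/L.
5.24 has 3 significant figures; 13.82 has 4.
Division/multiplication keeps the fewest: 3 significant figures.
Rounded: 0.379 mol/L.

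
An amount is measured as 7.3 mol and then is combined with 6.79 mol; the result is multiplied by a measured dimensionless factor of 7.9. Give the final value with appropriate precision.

7.3 mol + 6.79 mol = 14.09 mol; the sum is limited to 1 decimal place (3 s.f.).
Carrying full precision, 14.09 × 7.9 = 111.311 mol; 7.9 has 2 s.f., so the result keeps min(3, 2) = 2 s.f.
Rounded to 2 significant figures: 1.1 × 10^2 mol.

1.1 × 10^2 mol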